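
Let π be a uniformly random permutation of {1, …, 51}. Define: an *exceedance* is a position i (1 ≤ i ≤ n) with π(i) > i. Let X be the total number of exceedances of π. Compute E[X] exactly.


Write X = Σ_{i=1}^{51} X_i, where X_i = 1_{π(i) > i}.
For each fixed i, π(i) is uniform over {1, …, 51} (marginal of a uniform permutation), so P[π(i) > i] = (n − i)/n. Summing: Σ_{i=1}^{51} (n − i)/n = (0 + 1 + … + 50)/51 = 51(51 − 1)/(2·51) = (51 − 1)/2.
Hence E[X] = Σ_{i=1}^{51} (51 − i)/51 = 25 ≈ 25.0000.

E[X] = 25 = 25.0000.


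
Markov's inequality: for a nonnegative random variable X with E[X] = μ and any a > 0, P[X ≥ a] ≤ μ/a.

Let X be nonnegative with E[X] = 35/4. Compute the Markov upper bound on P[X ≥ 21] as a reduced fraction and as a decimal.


μ = E[X] = 35/4, a = 21.
Markov: P[X ≥ 21] ≤ μ/a = (35/4)/21 = 5/12.
Numerically: ≈ 0.416667.
(Since a = 21 > μ = 8.750000, the bound 5/12 is < 1 and informative.)

P[X ≥ 21] ≤ 5/12 ≈ 0.416667.


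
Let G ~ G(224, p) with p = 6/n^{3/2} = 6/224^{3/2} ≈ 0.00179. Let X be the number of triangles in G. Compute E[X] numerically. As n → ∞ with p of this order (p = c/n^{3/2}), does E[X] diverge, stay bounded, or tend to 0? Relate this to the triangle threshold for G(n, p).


Number of potential triangles: C(224, 3) = 1848224.
Each occurs with probability p³ ≈ (0.00179)³ ≈ 5.73242e-09.
By linearity: E[X] = C(224, 3)·p³ ≈ 1848224 · 5.73242e-09 ≈ 0.011.
Since α = 3/2 > 1, p = c/n^{3/2} = o(1/n) is below the triangle threshold p ~ 1/n. Asymptotically E[X] ~ (c³/6)·n^{3(1−α)} = (6³/6)·n^{-1.5} → 0, so by Markov's inequality G has no triangles w.h.p.

E[X] ≈ 0.011; in regime p = Θ(1/n^{3/2}) E[X] tends to 0 (below the triangle threshold p ~ 1/n).


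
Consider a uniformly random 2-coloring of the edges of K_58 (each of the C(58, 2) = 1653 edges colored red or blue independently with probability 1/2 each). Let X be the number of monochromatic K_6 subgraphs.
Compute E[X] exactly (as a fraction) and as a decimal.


Let X = Σ_S X_S over the C(58, 6) = 40475358 subsets S of size 6, where X_S = 1 if the K_6 on S is monochromatic.
For a fixed S, the K_6 on S has C(6, 2) = 15 edges. P[all 15 edges red] = (1/2)^15, and likewise for blue, so P[monochromatic] = 2·(1/2)^15 = 2^{1 − 15} = 1/16384.
Summing: E[X] = C(58, 6) · 2^{1 − 15} = 40475358 · 1/16384 = 20237679/8192.
Numerically: E[X] ≈ 2470.420.

E[X] = C(58,6)·2^(1−C(6,2)) = 20237679/8192 ≈ 2470.420.


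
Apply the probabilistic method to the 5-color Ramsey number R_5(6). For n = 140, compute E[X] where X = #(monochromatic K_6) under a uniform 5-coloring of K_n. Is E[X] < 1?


E[X] = C(140, 6) · 5^{1 − 15} = 9381724380 · 5^{−14} = 9381724380/6103515625.
As a reduced fraction: E[X] = 1876344876/1220703125 ≈ 1.537102.
Is E[X] < 1? NO.
Since E[X] ≥ 1, the first-moment bound is inconclusive at n = 140; it does NOT by itself certify R_5(6) > 140.

E[X] = 1876344876/1220703125 ≈ 1.537102; E[X] ≥ 1; first-moment method inconclusive here.


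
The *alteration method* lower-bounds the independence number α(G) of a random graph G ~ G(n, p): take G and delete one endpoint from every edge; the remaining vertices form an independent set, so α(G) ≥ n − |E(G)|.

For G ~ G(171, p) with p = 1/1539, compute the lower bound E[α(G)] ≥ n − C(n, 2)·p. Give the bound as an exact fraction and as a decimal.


E[|E(G)|] = C(171, 2)·p = 14535 · (1/1539) = 85/9.
E[α(G)] ≥ n − E[|E(G)|] = 171 − 85/9 = 1454/9.
Numerically: ≈ 161.5556.
(This is only a lower bound; the true E[α(G)] may be larger.)

E[α(G)] ≥ 1454/9 ≈ 161.5556.


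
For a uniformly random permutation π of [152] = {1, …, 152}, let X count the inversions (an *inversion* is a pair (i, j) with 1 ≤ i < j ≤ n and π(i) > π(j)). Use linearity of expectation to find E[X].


Write X = Σ X_I over the C(152, 2) = 11476 pairs i < j, with X_I the indicator of one inversion.
There are 11476 indicators.
For each fixed pair i < j, the values π(i) and π(j) are two distinct elements of {1, …, 152} in uniformly random order; by symmetry P[π(i) > π(j)] = 1/2.
By linearity: E[X] = 11476 · (1/2) = C(152, 2) · (1/2) = 11476/2 = 5738 ≈ 5738.0000.

E[X] = 5738 = 5738.0000.


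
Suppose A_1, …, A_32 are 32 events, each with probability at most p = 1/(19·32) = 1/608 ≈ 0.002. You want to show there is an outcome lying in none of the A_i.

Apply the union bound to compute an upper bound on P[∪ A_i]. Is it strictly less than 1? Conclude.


Union bound: P[∪_{i=1}^{32} A_i] ≤ Σ_i P[A_i] ≤ 32·p = 32·(1/608) = 1/19.
Numerically: 1/19 ≈ 0.053.
Is 1/19 < 1? YES.
Since P[∪ A_i] ≤ 1/19 < 1, the complement has P[∩ A_i^c] ≥ 1 − 1/19 = 18/19 > 0, so some outcome avoids every A_i.

32·p = 1/19 ≈ 0.053; existence CERTIFIED by the union bound.


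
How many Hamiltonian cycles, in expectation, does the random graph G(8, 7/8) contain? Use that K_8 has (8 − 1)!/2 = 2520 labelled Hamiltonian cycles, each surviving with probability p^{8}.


K_8 has (8 − 1)!/2 = 2520 labelled Hamiltonian cycles.
For each such Hamiltonian cycle H, let X_H = 1 if all 8 edges of H are present in G. Then P[X_H = 1] = p^{8} = (7/8)^{8} = 5764801/16777216.
Summing the indicators: E[X] = Σ_H E[X_H] = 2520 · p^{8} = 2520 · 5764801/16777216 = 1815912315/2097152.
Numerically: E[X] ≈ 866.

E[X] = 2520 · (7/8)^{8} = 1815912315/2097152 ≈ 866.


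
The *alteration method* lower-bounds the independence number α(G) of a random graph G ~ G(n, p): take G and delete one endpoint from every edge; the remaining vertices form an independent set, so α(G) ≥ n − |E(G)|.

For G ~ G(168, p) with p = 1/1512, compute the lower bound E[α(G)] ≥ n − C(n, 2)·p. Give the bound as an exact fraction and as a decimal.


E[|E(G)|] = C(168, 2)·p = 14028 · (1/1512) = 167/18.
E[α(G)] ≥ n − E[|E(G)|] = 168 − 167/18 = 2857/18.
Numerically: ≈ 158.72222.
(This is only a lower bound; the true E[α(G)] may be larger.)

E[α(G)] ≥ 2857/18 ≈ 158.72222.


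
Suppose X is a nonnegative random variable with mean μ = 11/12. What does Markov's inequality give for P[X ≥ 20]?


μ = E[X] = 11/12, a = 20.
Markov: P[X ≥ 20] ≤ μ/a = (11/12)/20 = 11/240.
Numerically: ≈ 0.046.
(Since a = 20 > μ = 0.917, the bound 11/240 is < 1 and informative.)

P[X ≥ 20] ≤ 11/240 ≈ 0.046.


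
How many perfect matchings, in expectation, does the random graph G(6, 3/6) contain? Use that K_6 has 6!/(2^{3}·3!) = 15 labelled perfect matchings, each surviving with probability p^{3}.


K_6 has 6!/(2^{3}·3!) = 15 labelled perfect matchings.
For each such perfect matching H, let X_H = 1 if all 3 edges of H are present in G. Then P[X_H = 1] = p^{3} = (1/2)^{3} = 1/8.
By linearity of expectation: E[X] = Σ_H E[X_H] = 15 · p^{3} = 15 · 1/8 = 15/8.
Numerically: E[X] ≈ 1.875.

E[X] = 15 · (1/2)^{3} = 15/8 ≈ 1.875.


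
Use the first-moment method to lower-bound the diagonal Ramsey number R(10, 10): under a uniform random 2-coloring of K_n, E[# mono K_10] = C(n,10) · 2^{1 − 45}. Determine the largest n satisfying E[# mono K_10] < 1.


We need C(n, 10) · 2^{1 − 45} < 1, i.e. C(n, 10) < 2^{45 − 1} = 17592186044416.
Check values of n near the boundary:
  n = 97: C(97, 10) = 12576469727536; 12576469727536 < 17592186044416? YES
  n = 98: C(98, 10) = 14005614014756; 14005614014756 < 17592186044416? YES
  n = 99: C(99, 10) = 15579278510796; 15579278510796 < 17592186044416? YES
  n = 100: C(100, 10) = 17310309456440; 17310309456440 < 17592186044416? YES
  n = 101: C(101, 10) = 19212541264840; 19212541264840 < 17592186044416? NO
  n = 102: C(102, 10) = 21300860967540; 21300860967540 < 17592186044416? NO
The largest n with C(n, 10) < 17592186044416 is n = 100 (where E[X] = 2163788682055/2199023255552 ≈ 0.984). Hence R(10, 10) > 100, i.e. R(10, 10) ≥ 101.

Largest n = 100; hence R(10, 10) > 100.


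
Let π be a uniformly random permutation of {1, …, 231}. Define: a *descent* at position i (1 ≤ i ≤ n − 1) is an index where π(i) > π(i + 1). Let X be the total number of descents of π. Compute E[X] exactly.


Write X = Σ X_I over i = 1, …, 230, with X_I the indicator of one descent.
There are 230 indicators.
For each fixed i, the pair (π(i), π(i+1)) is a uniformly random ordered pair of distinct values from {1, …, 231}; by symmetry P[π(i) > π(i+1)] = 1/2.
By linearity: E[X] = 230 · (1/2) = (231 − 1) · (1/2) = 115 ≈ 115.0000.

E[X] = 115 = 115.0000.


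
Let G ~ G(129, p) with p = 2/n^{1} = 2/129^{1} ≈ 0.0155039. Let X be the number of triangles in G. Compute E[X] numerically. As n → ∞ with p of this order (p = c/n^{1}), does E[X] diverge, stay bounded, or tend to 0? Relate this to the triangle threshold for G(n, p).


Number of potential triangles: C(129, 3) = 349504.
Each occurs with probability p³ ≈ (0.0155039)³ ≈ 3.72666930e-06.
By linearity: E[X] = C(129, 3)·p³ ≈ 349504 · 3.72666930e-06 ≈ 1.302486.
Here α = 1, so p = 2/n is exactly at the triangle threshold p ~ 1/n. Asymptotically E[X] → c³/6 = 2³/6 = 4/3 ≈ 1.333333, a bounded constant. In this regime the triangle count is asymptotically Poisson(c³/6).

E[X] ≈ 1.302486; in regime p = Θ(1/n^{1}) E[X] stays bounded (at the triangle threshold p ~ 1/n).


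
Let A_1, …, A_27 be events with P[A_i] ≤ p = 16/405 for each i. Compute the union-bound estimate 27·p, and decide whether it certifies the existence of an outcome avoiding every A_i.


Union bound: P[∪_{i=1}^{27} A_i] ≤ Σ_i P[A_i] ≤ 27·p = 27·(16/405) = 16/15.
Numerically: 16/15 ≈ 1.0666667.
Is 16/15 < 1? NO.
Since the bound 16/15 is ≥ 1, the union bound is uninformative here; it does NOT by itself certify existence.

27·p = 16/15 ≈ 1.0666667; existence NOT certified by the union bound.


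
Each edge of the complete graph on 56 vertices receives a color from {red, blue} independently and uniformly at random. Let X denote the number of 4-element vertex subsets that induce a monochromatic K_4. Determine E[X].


Let X = Σ_S X_S over the C(56, 4) = 367290 subsets S of size 4, where X_S = 1 if the K_4 on S is monochromatic.
For a fixed S, the K_4 on S has C(4, 2) = 6 edges. P[all 6 edges red] = (1/2)^6, and likewise for blue, so P[monochromatic] = 2·(1/2)^6 = 2^{1 − 6} = 1/32.
Summing: E[X] = C(56, 4) · 2^{1 − 6} = 367290 · 1/32 = 183645/16.
Numerically: E[X] ≈ 11477.812.

E[X] = C(56,4)·2^(1−C(4,2)) = 183645/16 ≈ 11477.812.


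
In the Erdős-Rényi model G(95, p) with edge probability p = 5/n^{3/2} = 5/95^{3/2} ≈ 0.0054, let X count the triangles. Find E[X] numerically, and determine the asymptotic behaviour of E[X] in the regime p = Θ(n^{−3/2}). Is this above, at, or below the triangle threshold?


Number of potential triangles: C(95, 3) = 138415.
Each occurs with probability p³ ≈ (0.0054)³ ≈ 1.574540e-07.
By linearity: E[X] = C(95, 3)·p³ ≈ 138415 · 1.574540e-07 ≈ 0.0218.
Since α = 3/2 > 1, p = c/n^{3/2} = o(1/n) is below the triangle threshold p ~ 1/n. Asymptotically E[X] ~ (c³/6)·n^{3(1−α)} = (5³/6)·n^{-1.5} → 0, so by Markov's inequality G has no triangles w.h.p.

E[X] ≈ 0.0218; in regime p = Θ(1/n^{3/2}) E[X] tends to 0 (below the triangle threshold p ~ 1/n).


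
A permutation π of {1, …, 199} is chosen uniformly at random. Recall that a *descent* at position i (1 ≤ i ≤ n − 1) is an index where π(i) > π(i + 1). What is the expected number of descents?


Write X = Σ X_I over i = 1, …, 198, with X_I the indicator of one descent.
There are 198 indicators.
For each fixed i, the pair (π(i), π(i+1)) is a uniformly random ordered pair of distinct values from {1, …, 199}; by symmetry P[π(i) > π(i+1)] = 1/2.
By linearity: E[X] = 198 · (1/2) = (199 − 1) · (1/2) = 99 ≈ 99.00000.

E[X] = 99 = 99.00000.


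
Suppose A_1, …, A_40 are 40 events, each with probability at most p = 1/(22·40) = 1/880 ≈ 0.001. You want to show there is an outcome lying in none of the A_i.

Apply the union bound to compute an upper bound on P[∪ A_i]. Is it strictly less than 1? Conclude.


Union bound: P[∪_{i=1}^{40} A_i] ≤ Σ_i P[A_i] ≤ 40·p = 40·(1/880) = 1/22.
Numerically: 1/22 ≈ 0.045.
Is 1/22 < 1? YES.
Since P[∪ A_i] ≤ 1/22 < 1, the complement has P[∩ A_i^c] ≥ 1 − 1/22 = 21/22 > 0, so some outcome avoids every A_i.

40·p = 1/22 ≈ 0.045; existence CERTIFIED by the union bound.


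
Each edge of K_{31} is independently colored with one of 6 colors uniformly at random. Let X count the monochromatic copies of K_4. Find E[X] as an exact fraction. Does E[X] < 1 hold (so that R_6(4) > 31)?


E[X] = C(31, 4) · 6^{1 − 6} = 31465 · 6^{−5} = 31465/7776.
As a reduced fraction: E[X] = 31465/7776 ≈ 4.046425.
Is E[X] < 1? NO.
Since E[X] ≥ 1, the first-moment bound is inconclusive at n = 31; it does NOT by itself certify R_6(4) > 31.

E[X] = 31465/7776 ≈ 4.046425; E[X] ≥ 1; first-moment method inconclusive here.


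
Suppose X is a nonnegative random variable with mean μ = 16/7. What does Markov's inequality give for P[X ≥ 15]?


μ = E[X] = 16/7, a = 15.
Markov: P[X ≥ 15] ≤ μ/a = (16/7)/15 = 16/105.
Numerically: ≈ 0.1524.
(Since a = 15 > μ = 2.2857, the bound 16/105 is < 1 and informative.)

P[X ≥ 15] ≤ 16/105 ≈ 0.1524.


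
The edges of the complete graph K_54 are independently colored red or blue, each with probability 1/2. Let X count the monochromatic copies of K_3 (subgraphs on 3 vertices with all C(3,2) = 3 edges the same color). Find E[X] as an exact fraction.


Let X = Σ_S X_S over the C(54, 3) = 24804 subsets S of size 3, where X_S = 1 if the K_3 on S is monochromatic.
For a fixed S, the K_3 on S has C(3, 2) = 3 edges. P[all 3 edges red] = (1/2)^3, and likewise for blue, so P[monochromatic] = 2·(1/2)^3 = 2^{1 − 3} = 1/4.
By linearity of expectation: E[X] = C(54, 3) · 2^{1 − 3} = 24804 · 1/4 = 6201.
Numerically: E[X] ≈ 6201.0000.

E[X] = C(54,3)·2^(1−C(3,2)) = 6201 ≈ 6201.0000.


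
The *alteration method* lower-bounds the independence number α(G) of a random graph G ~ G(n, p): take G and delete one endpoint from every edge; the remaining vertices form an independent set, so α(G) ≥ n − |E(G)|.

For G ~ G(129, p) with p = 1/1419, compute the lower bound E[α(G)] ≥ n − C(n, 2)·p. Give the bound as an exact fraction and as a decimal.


E[|E(G)|] = C(129, 2)·p = 8256 · (1/1419) = 64/11.
E[α(G)] ≥ n − E[|E(G)|] = 129 − 64/11 = 1355/11.
Numerically: ≈ 123.1818.
(This is only a lower bound; the true E[α(G)] may be larger.)

E[α(G)] ≥ 1355/11 ≈ 123.1818.


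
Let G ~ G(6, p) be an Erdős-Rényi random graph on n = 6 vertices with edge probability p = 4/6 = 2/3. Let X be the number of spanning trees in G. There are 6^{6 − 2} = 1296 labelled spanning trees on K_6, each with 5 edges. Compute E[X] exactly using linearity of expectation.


K_6 has 6^{6 − 2} = 1296 labelled spanning trees.
For each such spanning tree H, let X_H = 1 if all 5 edges of H are present in G. Then P[X_H = 1] = p^{5} = (2/3)^{5} = 32/243.
By linearity of expectation: E[X] = Σ_H E[X_H] = 1296 · p^{5} = 1296 · 32/243 = 512/3.
Numerically: E[X] ≈ 170.7.

E[X] = 1296 · (2/3)^{5} = 512/3 ≈ 170.7.


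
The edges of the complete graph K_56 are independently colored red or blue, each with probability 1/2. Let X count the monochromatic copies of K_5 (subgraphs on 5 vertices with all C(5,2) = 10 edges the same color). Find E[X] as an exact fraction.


Let X = Σ_S X_S over the C(56, 5) = 3819816 subsets S of size 5, where X_S = 1 if the K_5 on S is monochromatic.
For a fixed S, the K_5 on S has C(5, 2) = 10 edges. P[all 10 edges red] = (1/2)^10, and likewise for blue, so P[monochromatic] = 2·(1/2)^10 = 2^{1 − 10} = 1/512.
By linearity of expectation: E[X] = C(56, 5) · 2^{1 − 10} = 3819816 · 1/512 = 477477/64.
Numerically: E[X] ≈ 7460.5781.

E[X] = C(56,5)·2^(1−C(5,2)) = 477477/64 ≈ 7460.5781.


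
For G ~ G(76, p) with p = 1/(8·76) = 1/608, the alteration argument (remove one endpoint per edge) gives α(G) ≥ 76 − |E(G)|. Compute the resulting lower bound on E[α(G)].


E[|E(G)|] = C(76, 2)·p = 2850 · (1/608) = 75/16.
E[α(G)] ≥ n − E[|E(G)|] = 76 − 75/16 = 1141/16.
Numerically: ≈ 71.3125.
(This is only a lower bound; the true E[α(G)] may be larger.)

E[α(G)] ≥ 1141/16 ≈ 71.3125.


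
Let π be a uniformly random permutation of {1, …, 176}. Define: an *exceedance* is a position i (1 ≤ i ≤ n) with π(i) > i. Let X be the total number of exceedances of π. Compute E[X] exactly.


Write X = Σ_{i=1}^{176} X_i, where X_i = 1_{π(i) > i}.
For each fixed i, π(i) is uniform over {1, …, 176} (marginal of a uniform permutation), so P[π(i) > i] = (n − i)/n. Summing: Σ_{i=1}^{176} (n − i)/n = (0 + 1 + … + 175)/176 = 176(176 − 1)/(2·176) = (176 − 1)/2.
Hence E[X] = Σ_{i=1}^{176} (176 − i)/176 = 175/2 ≈ 87.50000.

E[X] = 175/2 = 87.50000.


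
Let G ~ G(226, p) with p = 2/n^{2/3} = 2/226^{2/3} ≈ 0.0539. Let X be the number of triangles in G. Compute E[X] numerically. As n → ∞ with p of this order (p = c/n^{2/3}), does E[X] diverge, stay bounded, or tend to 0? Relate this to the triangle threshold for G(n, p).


Number of potential triangles: C(226, 3) = 1898400.
Each occurs with probability p³ ≈ (0.0539)³ ≈ 1.566293e-04.
By linearity: E[X] = C(226, 3)·p³ ≈ 1898400 · 1.566293e-04 ≈ 297.3451.
Since α = 2/3 < 1, p = c/n^{2/3} ≫ 1/n is above the triangle threshold p ~ 1/n. Asymptotically E[X] ~ (c³/6)·n^{3(1−α)} = (2³/6)·n^{1} → ∞; triangles are abundant w.h.p.

E[X] ≈ 297.3451; in regime p = Θ(1/n^{2/3}) E[X] diverges (above the triangle threshold p ~ 1/n).


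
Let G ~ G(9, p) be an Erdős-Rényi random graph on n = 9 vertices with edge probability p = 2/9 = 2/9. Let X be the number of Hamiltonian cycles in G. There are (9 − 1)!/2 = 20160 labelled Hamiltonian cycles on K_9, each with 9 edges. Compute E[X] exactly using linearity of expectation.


K_9 has (9 − 1)!/2 = 20160 labelled Hamiltonian cycles.
For each such Hamiltonian cycle H, let X_H = 1 if all 9 edges of H are present in G. Then P[X_H = 1] = p^{9} = (2/9)^{9} = 512/387420489.
Summing the indicators: E[X] = Σ_H E[X_H] = 20160 · p^{9} = 20160 · 512/387420489 = 1146880/43046721.
Numerically: E[X] ≈ 0.026643.

E[X] = 20160 · (2/9)^{9} = 1146880/43046721 ≈ 0.026643.


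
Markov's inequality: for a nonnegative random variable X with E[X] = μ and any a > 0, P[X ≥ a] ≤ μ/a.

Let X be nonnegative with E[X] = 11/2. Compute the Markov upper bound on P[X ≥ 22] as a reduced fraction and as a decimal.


μ = E[X] = 11/2, a = 22.
Markov: P[X ≥ 22] ≤ μ/a = (11/2)/22 = 1/4.
Numerically: ≈ 0.2500.
(Since a = 22 > μ = 5.5000, the bound 1/4 is < 1 and informative.)

P[X ≥ 22] ≤ 1/4 ≈ 0.2500.


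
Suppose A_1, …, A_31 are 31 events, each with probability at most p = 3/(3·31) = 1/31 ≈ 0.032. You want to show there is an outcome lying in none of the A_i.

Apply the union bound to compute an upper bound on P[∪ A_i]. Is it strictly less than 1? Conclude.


Union bound: P[∪_{i=1}^{31} A_i] ≤ Σ_i P[A_i] ≤ 31·p = 31·(1/31) = 1.
Numerically: 1 ≈ 1.000.
Is 1 < 1? NO.
Since the bound 1 is ≥ 1, the union bound is uninformative here; it does NOT by itself certify existence.

31·p = 1 ≈ 1.000; existence NOT certified by the union bound.


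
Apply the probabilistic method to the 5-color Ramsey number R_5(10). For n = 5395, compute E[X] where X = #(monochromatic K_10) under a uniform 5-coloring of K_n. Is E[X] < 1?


E[X] = C(5395, 10) · 5^{1 − 45} = 5708563736675616143322765475706 · 5^{−44} = 5708563736675616143322765475706/5684341886080801486968994140625.
As a reduced fraction: E[X] = 5708563736675616143322765475706/5684341886080801486968994140625 ≈ 1.0042612.
Is E[X] < 1? NO.
Since E[X] ≥ 1, the first-moment bound is inconclusive at n = 5395; it does NOT by itself certify R_5(10) > 5395.

E[X] = 5708563736675616143322765475706/5684341886080801486968994140625 ≈ 1.0042612; E[X] ≥ 1; first-moment method inconclusive here.


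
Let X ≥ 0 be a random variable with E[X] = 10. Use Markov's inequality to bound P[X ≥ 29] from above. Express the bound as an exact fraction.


μ = E[X] = 10, a = 29.
Markov: P[X ≥ 29] ≤ μ/a = (10)/29 = 10/29.
Numerically: ≈ 0.344828.
(Since a = 29 > μ = 10.000000, the bound 10/29 is < 1 and informative.)

P[X ≥ 29] ≤ 10/29 ≈ 0.344828.


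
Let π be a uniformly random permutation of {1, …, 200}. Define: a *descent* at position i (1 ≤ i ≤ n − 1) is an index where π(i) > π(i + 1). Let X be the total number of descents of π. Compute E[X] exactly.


Write X = Σ X_I over i = 1, …, 199, with X_I the indicator of one descent.
There are 199 indicators.
For each fixed i, the pair (π(i), π(i+1)) is a uniformly random ordered pair of distinct values from {1, …, 200}; by symmetry P[π(i) > π(i+1)] = 1/2.
By linearity: E[X] = 199 · (1/2) = (200 − 1) · (1/2) = 199/2 ≈ 99.5000.

E[X] = 199/2 = 99.5000.


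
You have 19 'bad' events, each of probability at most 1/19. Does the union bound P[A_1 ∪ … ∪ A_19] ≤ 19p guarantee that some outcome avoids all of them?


Union bound: P[∪_{i=1}^{19} A_i] ≤ Σ_i P[A_i] ≤ 19·p = 19·(1/19) = 1.
Numerically: 1 ≈ 1.0000.
Is 1 < 1? NO.
Since the bound 1 is ≥ 1, the union bound is uninformative here; it does NOT by itself certify existence.

19·p = 1 ≈ 1.0000; existence NOT certified by the union bound.


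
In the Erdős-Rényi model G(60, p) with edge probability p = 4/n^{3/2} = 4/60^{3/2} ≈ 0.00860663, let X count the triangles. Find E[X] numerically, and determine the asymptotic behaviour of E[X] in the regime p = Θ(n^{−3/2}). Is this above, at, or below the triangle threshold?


Number of potential triangles: C(60, 3) = 34220.
Each occurs with probability p³ ≈ (0.00860663)³ ≈ 6.37528123e-07.
By linearity: E[X] = C(60, 3)·p³ ≈ 34220 · 6.37528123e-07 ≈ 0.021816.
Since α = 3/2 > 1, p = c/n^{3/2} = o(1/n) is below the triangle threshold p ~ 1/n. Asymptotically E[X] ~ (c³/6)·n^{3(1−α)} = (4³/6)·n^{-1.5} → 0, so by Markov's inequality G has no triangles w.h.p.

E[X] ≈ 0.021816; in regime p = Θ(1/n^{3/2}) E[X] tends to 0 (below the triangle threshold p ~ 1/n).


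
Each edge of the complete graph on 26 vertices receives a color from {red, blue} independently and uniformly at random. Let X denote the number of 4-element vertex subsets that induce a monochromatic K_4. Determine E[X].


Let X = Σ_S X_S over the C(26, 4) = 14950 subsets S of size 4, where X_S = 1 if the K_4 on S is monochromatic.
For a fixed S, the K_4 on S has C(4, 2) = 6 edges. P[all 6 edges red] = (1/2)^6, and likewise for blue, so P[monochromatic] = 2·(1/2)^6 = 2^{1 − 6} = 1/32.
Summing: E[X] = C(26, 4) · 2^{1 − 6} = 14950 · 1/32 = 7475/16.
Numerically: E[X] ≈ 467.187500.

E[X] = C(26,4)·2^(1−C(4,2)) = 7475/16 ≈ 467.187500.


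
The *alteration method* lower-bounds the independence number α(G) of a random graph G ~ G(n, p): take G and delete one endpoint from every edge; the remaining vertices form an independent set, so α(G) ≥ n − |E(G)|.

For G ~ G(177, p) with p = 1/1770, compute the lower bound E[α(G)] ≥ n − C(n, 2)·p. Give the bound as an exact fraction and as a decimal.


E[|E(G)|] = C(177, 2)·p = 15576 · (1/1770) = 44/5.
E[α(G)] ≥ n − E[|E(G)|] = 177 − 44/5 = 841/5.
Numerically: ≈ 168.200000.
(This is only a lower bound; the true E[α(G)] may be larger.)

E[α(G)] ≥ 841/5 ≈ 168.200000.


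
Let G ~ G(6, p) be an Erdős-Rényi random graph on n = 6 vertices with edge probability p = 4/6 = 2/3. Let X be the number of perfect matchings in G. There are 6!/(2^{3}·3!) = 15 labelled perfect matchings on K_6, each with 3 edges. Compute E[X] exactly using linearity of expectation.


K_6 has 6!/(2^{3}·3!) = 15 labelled perfect matchings.
For each such perfect matching H, let X_H = 1 if all 3 edges of H are present in G. Then P[X_H = 1] = p^{3} = (2/3)^{3} = 8/27.
By linearity: E[X] = Σ_H E[X_H] = 15 · p^{3} = 15 · 8/27 = 40/9.
Numerically: E[X] ≈ 4.4444.

E[X] = 15 · (2/3)^{3} = 40/9 ≈ 4.4444.


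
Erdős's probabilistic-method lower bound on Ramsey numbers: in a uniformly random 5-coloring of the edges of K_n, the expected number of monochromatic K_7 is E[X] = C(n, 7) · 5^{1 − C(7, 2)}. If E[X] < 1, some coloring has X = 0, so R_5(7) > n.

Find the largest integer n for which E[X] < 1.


We need C(n, 7) · 5^{1 − 21} < 1, i.e. C(n, 7) < 5^{21 − 1} = 95367431640625.
Check values of n near the boundary:
  n = 335: C(335, 7) = 88202498238195; 88202498238195 < 95367431640625? YES
  n = 336: C(336, 7) = 90079147136880; 90079147136880 < 95367431640625? YES
  n = 337: C(337, 7) = 91989916924632; 91989916924632 < 95367431640625? YES
  n = 338: C(338, 7) = 93935323022736; 93935323022736 < 95367431640625? YES
  n = 339: C(339, 7) = 95915887062372; 95915887062372 < 95367431640625? NO
  n = 340: C(340, 7) = 97932136940560; 97932136940560 < 95367431640625? NO
The largest n with C(n, 7) < 95367431640625 is n = 338 (where E[X] = 93935323022736/95367431640625 ≈ 0.985). Hence R_5(7) > 338, i.e. R_5(7) ≥ 339.

Largest n = 338; hence R_5(7) > 338.


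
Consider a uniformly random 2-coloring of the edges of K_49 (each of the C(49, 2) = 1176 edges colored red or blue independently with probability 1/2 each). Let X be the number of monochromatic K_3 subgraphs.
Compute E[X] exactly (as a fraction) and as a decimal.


Let X = Σ_S X_S over the C(49, 3) = 18424 subsets S of size 3, where X_S = 1 if the K_3 on S is monochromatic.
For a fixed S, the K_3 on S has C(3, 2) = 3 edges. P[all 3 edges red] = (1/2)^3, and likewise for blue, so P[monochromatic] = 2·(1/2)^3 = 2^{1 − 3} = 1/4.
By linearity: E[X] = C(49, 3) · 2^{1 − 3} = 18424 · 1/4 = 4606.
Numerically: E[X] ≈ 4606.0000.

E[X] = C(49,3)·2^(1−C(3,2)) = 4606 ≈ 4606.0000.


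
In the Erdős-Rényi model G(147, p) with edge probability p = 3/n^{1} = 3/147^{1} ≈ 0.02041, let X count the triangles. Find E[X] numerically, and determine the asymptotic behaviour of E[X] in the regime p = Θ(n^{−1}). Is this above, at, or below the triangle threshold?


Number of potential triangles: C(147, 3) = 518665.
Each occurs with probability p³ ≈ (0.02041)³ ≈ 8.499860e-06.
By linearity: E[X] = C(147, 3)·p³ ≈ 518665 · 8.499860e-06 ≈ 4.4086.
Here α = 1, so p = 3/n is exactly at the triangle threshold p ~ 1/n. Asymptotically E[X] → c³/6 = 3³/6 = 9/2 ≈ 4.5000, a bounded constant. In this regime the triangle count is asymptotically Poisson(c³/6).

E[X] ≈ 4.4086; in regime p = Θ(1/n^{1}) E[X] stays bounded (at the triangle threshold p ~ 1/n).


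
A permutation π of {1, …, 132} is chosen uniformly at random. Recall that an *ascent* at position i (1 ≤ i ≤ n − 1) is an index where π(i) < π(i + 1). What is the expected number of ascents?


Write X = Σ X_I over i = 1, …, 131, with X_I the indicator of one ascent.
There are 131 indicators.
For each fixed i, the pair (π(i), π(i+1)) is a uniformly random ordered pair of distinct values from {1, …, 132}; by symmetry P[π(i) < π(i+1)] = 1/2.
By linearity: E[X] = 131 · (1/2) = (132 − 1) · (1/2) = 131/2 ≈ 65.500.

E[X] = 131/2 = 65.500.


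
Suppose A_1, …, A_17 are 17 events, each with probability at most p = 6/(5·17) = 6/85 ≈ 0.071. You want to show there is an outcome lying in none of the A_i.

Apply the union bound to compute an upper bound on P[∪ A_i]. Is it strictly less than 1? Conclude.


Union bound: P[∪_{i=1}^{17} A_i] ≤ Σ_i P[A_i] ≤ 17·p = 17·(6/85) = 6/5.
Numerically: 6/5 ≈ 1.200.
Is 6/5 < 1? NO.
Since the bound 6/5 is ≥ 1, the union bound is uninformative here; it does NOT by itself certify existence.

17·p = 6/5 ≈ 1.200; existence NOT certified by the union bound.


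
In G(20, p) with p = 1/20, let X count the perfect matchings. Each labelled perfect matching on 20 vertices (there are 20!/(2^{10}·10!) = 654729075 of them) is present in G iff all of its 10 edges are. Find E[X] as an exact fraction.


K_20 has 20!/(2^{10}·10!) = 654729075 labelled perfect matchings.
For each such perfect matching H, let X_H = 1 if all 10 edges of H are present in G. Then P[X_H = 1] = p^{10} = (1/20)^{10} = 1/10240000000000.
Summing the indicators: E[X] = Σ_H E[X_H] = 654729075 · p^{10} = 654729075 · 1/10240000000000 = 26189163/409600000000.
Numerically: E[X] ≈ 6.39384e-05.

E[X] = 654729075 · (1/20)^{10} = 26189163/409600000000 ≈ 6.39384e-05.


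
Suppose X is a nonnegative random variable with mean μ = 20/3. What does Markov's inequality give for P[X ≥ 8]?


μ = E[X] = 20/3, a = 8.
Markov: P[X ≥ 8] ≤ μ/a = (20/3)/8 = 5/6.
Numerically: ≈ 0.833.
(Since a = 8 > μ = 6.667, the bound 5/6 is < 1 and informative.)

P[X ≥ 8] ≤ 5/6 ≈ 0.833.


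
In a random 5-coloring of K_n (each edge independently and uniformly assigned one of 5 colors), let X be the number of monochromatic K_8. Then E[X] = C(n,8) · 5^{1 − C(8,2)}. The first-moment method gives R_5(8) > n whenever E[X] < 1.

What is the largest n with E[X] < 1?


We need C(n, 8) · 5^{1 − 28} < 1, i.e. C(n, 8) < 5^{28 − 1} = 7450580596923828125.
Check values of n near the boundary:
  n = 862: C(862, 8) = 7317951015318931845; 7317951015318931845 < 7450580596923828125? YES
  n = 863: C(863, 8) = 7386423071602617757; 7386423071602617757 < 7450580596923828125? YES
  n = 864: C(864, 8) = 7455455062926006708; 7455455062926006708 < 7450580596923828125? NO
  n = 865: C(865, 8) = 7525050909487743060; 7525050909487743060 < 7450580596923828125? NO
  n = 866: C(866, 8) = 7595214554331451620; 7595214554331451620 < 7450580596923828125? NO
The largest n with C(n, 8) < 7450580596923828125 is n = 863 (where E[X] = 7386423071602617757/7450580596923828125 ≈ 0.99139). Hence R_5(8) > 863, i.e. R_5(8) ≥ 864.

Largest n = 863; hence R_5(8) > 863.


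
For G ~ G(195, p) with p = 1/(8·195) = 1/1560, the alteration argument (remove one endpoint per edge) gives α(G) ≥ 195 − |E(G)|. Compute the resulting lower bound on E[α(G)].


E[|E(G)|] = C(195, 2)·p = 18915 · (1/1560) = 97/8.
E[α(G)] ≥ n − E[|E(G)|] = 195 − 97/8 = 1463/8.
Numerically: ≈ 182.875000.
(This is only a lower bound; the true E[α(G)] may be larger.)

E[α(G)] ≥ 1463/8 ≈ 182.875000.


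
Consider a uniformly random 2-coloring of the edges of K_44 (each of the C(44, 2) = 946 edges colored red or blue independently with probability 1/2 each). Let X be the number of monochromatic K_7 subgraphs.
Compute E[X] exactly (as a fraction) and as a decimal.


Let X = Σ_S X_S over the C(44, 7) = 38320568 subsets S of size 7, where X_S = 1 if the K_7 on S is monochromatic.
For a fixed S, the K_7 on S has C(7, 2) = 21 edges. P[all 21 edges red] = (1/2)^21, and likewise for blue, so P[monochromatic] = 2·(1/2)^21 = 2^{1 − 21} = 1/1048576.
By linearity of expectation: E[X] = C(44, 7) · 2^{1 − 21} = 38320568 · 1/1048576 = 4790071/131072.
Numerically: E[X] ≈ 36.545341.

E[X] = C(44,7)·2^(1−C(7,2)) = 4790071/131072 ≈ 36.545341.


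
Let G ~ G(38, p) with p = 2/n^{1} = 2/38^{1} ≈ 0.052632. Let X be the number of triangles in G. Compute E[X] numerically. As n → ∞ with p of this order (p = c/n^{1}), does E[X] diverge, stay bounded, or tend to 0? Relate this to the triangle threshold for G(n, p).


Number of potential triangles: C(38, 3) = 8436.
Each occurs with probability p³ ≈ (0.052632)³ ≈ 1.4579385e-04.
By linearity: E[X] = C(38, 3)·p³ ≈ 8436 · 1.4579385e-04 ≈ 1.22992.
Here α = 1, so p = 2/n is exactly at the triangle threshold p ~ 1/n. Asymptotically E[X] → c³/6 = 2³/6 = 4/3 ≈ 1.33333, a bounded constant. In this regime the triangle count is asymptotically Poisson(c³/6).

E[X] ≈ 1.22992; in regime p = Θ(1/n^{1}) E[X] stays bounded (at the triangle threshold p ~ 1/n).


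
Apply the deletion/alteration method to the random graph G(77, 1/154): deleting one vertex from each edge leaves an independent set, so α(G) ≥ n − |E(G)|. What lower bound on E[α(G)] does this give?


E[|E(G)|] = C(77, 2)·p = 2926 · (1/154) = 19.
E[α(G)] ≥ n − E[|E(G)|] = 77 − 19 = 58.
Numerically: ≈ 58.0000.
(This is only a lower bound; the true E[α(G)] may be larger.)

E[α(G)] ≥ 58 ≈ 58.0000.


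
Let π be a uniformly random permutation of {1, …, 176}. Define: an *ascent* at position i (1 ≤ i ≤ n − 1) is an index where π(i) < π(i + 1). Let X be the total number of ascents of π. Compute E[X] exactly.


Write X = Σ X_I over i = 1, …, 175, with X_I the indicator of one ascent.
There are 175 indicators.
For each fixed i, the pair (π(i), π(i+1)) is a uniformly random ordered pair of distinct values from {1, …, 176}; by symmetry P[π(i) < π(i+1)] = 1/2.
By linearity: E[X] = 175 · (1/2) = (176 − 1) · (1/2) = 175/2 ≈ 87.500000.

E[X] = 175/2 = 87.500000.


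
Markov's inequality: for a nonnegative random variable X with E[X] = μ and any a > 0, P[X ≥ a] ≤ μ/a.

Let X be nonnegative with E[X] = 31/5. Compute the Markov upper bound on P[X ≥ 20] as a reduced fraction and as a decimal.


μ = E[X] = 31/5, a = 20.
Markov: P[X ≥ 20] ≤ μ/a = (31/5)/20 = 31/100.
Numerically: ≈ 0.3100.
(Since a = 20 > μ = 6.2000, the bound 31/100 is < 1 and informative.)

P[X ≥ 20] ≤ 31/100 ≈ 0.3100.


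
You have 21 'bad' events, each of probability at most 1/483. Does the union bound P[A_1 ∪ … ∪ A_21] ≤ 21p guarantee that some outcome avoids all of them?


Union bound: P[∪_{i=1}^{21} A_i] ≤ Σ_i P[A_i] ≤ 21·p = 21·(1/483) = 1/23.
Numerically: 1/23 ≈ 0.0434783.
Is 1/23 < 1? YES.
Since P[∪ A_i] ≤ 1/23 < 1, the complement has P[∩ A_i^c] ≥ 1 − 1/23 = 22/23 > 0, so some outcome avoids every A_i.

21·p = 1/23 ≈ 0.0434783; existence CERTIFIED by the union bound.


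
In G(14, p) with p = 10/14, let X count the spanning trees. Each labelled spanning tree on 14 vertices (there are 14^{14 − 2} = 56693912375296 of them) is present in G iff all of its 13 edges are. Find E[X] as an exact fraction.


K_14 has 14^{14 − 2} = 56693912375296 labelled spanning trees.
For each such spanning tree H, let X_H = 1 if all 13 edges of H are present in G. Then P[X_H = 1] = p^{13} = (5/7)^{13} = 1220703125/96889010407.
By linearity of expectation: E[X] = Σ_H E[X_H] = 56693912375296 · p^{13} = 56693912375296 · 1220703125/96889010407 = 5000000000000/7.
Numerically: E[X] ≈ 7.143e+11.

E[X] = 56693912375296 · (5/7)^{13} = 5000000000000/7 ≈ 7.143e+11.


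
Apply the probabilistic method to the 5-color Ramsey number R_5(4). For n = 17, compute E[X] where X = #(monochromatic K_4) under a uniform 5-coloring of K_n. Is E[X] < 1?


E[X] = C(17, 4) · 5^{1 − 6} = 2380 · 5^{−5} = 2380/3125.
As a reduced fraction: E[X] = 476/625 ≈ 0.762.
Is E[X] < 1? YES.
Since E[X] < 1, there exists a 5-coloring of K_{17} with no monochromatic K_4; hence R_5(4) > 17.

E[X] = 476/625 ≈ 0.762; E[X] < 1, so R_5(4) > 17.


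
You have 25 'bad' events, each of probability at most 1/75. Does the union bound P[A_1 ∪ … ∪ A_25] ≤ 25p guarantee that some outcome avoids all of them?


Union bound: P[∪_{i=1}^{25} A_i] ≤ Σ_i P[A_i] ≤ 25·p = 25·(1/75) = 1/3.
Numerically: 1/3 ≈ 0.3333.
Is 1/3 < 1? YES.
Since P[∪ A_i] ≤ 1/3 < 1, the complement has P[∩ A_i^c] ≥ 1 − 1/3 = 2/3 > 0, so some outcome avoids every A_i.

25·p = 1/3 ≈ 0.3333; existence CERTIFIED by the union bound.


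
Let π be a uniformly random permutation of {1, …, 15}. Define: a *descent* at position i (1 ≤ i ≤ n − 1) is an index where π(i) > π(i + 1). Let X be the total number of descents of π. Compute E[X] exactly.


Write X = Σ X_I over i = 1, …, 14, with X_I the indicator of one descent.
There are 14 indicators.
For each fixed i, the pair (π(i), π(i+1)) is a uniformly random ordered pair of distinct values from {1, …, 15}; by symmetry P[π(i) > π(i+1)] = 1/2.
By linearity: E[X] = 14 · (1/2) = (15 − 1) · (1/2) = 7 ≈ 7.00000.

E[X] = 7 = 7.00000.


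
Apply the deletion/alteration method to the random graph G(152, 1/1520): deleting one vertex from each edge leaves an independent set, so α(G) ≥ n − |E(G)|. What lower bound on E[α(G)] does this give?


E[|E(G)|] = C(152, 2)·p = 11476 · (1/1520) = 151/20.
E[α(G)] ≥ n − E[|E(G)|] = 152 − 151/20 = 2889/20.
Numerically: ≈ 144.4500.
(This is only a lower bound; the true E[α(G)] may be larger.)

E[α(G)] ≥ 2889/20 ≈ 144.4500.


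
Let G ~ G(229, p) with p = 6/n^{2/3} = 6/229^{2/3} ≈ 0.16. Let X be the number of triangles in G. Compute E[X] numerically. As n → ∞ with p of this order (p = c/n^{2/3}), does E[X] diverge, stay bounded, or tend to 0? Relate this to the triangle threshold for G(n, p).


Number of potential triangles: C(229, 3) = 1975354.
Each occurs with probability p³ ≈ (0.16)³ ≈ 4.11891e-03.
By linearity: E[X] = C(229, 3)·p³ ≈ 1975354 · 4.11891e-03 ≈ 8136.314.
Since α = 2/3 < 1, p = c/n^{2/3} ≫ 1/n is above the triangle threshold p ~ 1/n. Asymptotically E[X] ~ (c³/6)·n^{3(1−α)} = (6³/6)·n^{1} → ∞; triangles are abundant w.h.p.

E[X] ≈ 8136.314; in regime p = Θ(1/n^{2/3}) E[X] diverges (above the triangle threshold p ~ 1/n).


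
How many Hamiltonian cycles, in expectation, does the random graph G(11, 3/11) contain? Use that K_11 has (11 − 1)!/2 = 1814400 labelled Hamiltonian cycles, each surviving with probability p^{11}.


K_11 has (11 − 1)!/2 = 1814400 labelled Hamiltonian cycles.
For each such Hamiltonian cycle H, let X_H = 1 if all 11 edges of H are present in G. Then P[X_H = 1] = p^{11} = (3/11)^{11} = 177147/285311670611.
By linearity: E[X] = Σ_H E[X_H] = 1814400 · p^{11} = 1814400 · 177147/285311670611 = 321415516800/285311670611.
Numerically: E[X] ≈ 1.13.

E[X] = 1814400 · (3/11)^{11} = 321415516800/285311670611 ≈ 1.13.


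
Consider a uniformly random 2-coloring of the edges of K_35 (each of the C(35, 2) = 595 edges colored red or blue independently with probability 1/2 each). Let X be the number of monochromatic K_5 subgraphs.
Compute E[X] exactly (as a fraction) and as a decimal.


Let X = Σ_S X_S over the C(35, 5) = 324632 subsets S of size 5, where X_S = 1 if the K_5 on S is monochromatic.
For a fixed S, the K_5 on S has C(5, 2) = 10 edges. P[all 10 edges red] = (1/2)^10, and likewise for blue, so P[monochromatic] = 2·(1/2)^10 = 2^{1 − 10} = 1/512.
By linearity: E[X] = C(35, 5) · 2^{1 − 10} = 324632 · 1/512 = 40579/64.
Numerically: E[X] ≈ 634.0469.

E[X] = C(35,5)·2^(1−C(5,2)) = 40579/64 ≈ 634.0469.


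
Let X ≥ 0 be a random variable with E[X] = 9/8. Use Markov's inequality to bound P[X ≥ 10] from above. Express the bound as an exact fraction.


μ = E[X] = 9/8, a = 10.
Markov: P[X ≥ 10] ≤ μ/a = (9/8)/10 = 9/80.
Numerically: ≈ 0.1125.
(Since a = 10 > μ = 1.1250, the bound 9/80 is < 1 and informative.)

P[X ≥ 10] ≤ 9/80 ≈ 0.1125.


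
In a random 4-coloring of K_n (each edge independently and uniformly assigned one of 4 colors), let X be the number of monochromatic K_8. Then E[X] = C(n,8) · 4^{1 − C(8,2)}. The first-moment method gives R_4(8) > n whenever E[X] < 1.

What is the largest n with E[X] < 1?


We need C(n, 8) · 4^{1 − 28} < 1, i.e. C(n, 8) < 4^{28 − 1} = 18014398509481984.
Check values of n near the boundary:
  n = 405: C(405, 8) = 16745853821188050; 16745853821188050 < 18014398509481984? YES
  n = 406: C(406, 8) = 17082453897995850; 17082453897995850 < 18014398509481984? YES
  n = 407: C(407, 8) = 17424959239309050; 17424959239309050 < 18014398509481984? YES
  n = 408: C(408, 8) = 17773458424095231; 17773458424095231 < 18014398509481984? YES
  n = 409: C(409, 8) = 18128041135797879; 18128041135797879 < 18014398509481984? NO
The largest n with C(n, 8) < 18014398509481984 is n = 408 (where E[X] = 17773458424095231/18014398509481984 ≈ 0.9866). Hence R_4(8) > 408, i.e. R_4(8) ≥ 409.

Largest n = 408; hence R_4(8) > 408.
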